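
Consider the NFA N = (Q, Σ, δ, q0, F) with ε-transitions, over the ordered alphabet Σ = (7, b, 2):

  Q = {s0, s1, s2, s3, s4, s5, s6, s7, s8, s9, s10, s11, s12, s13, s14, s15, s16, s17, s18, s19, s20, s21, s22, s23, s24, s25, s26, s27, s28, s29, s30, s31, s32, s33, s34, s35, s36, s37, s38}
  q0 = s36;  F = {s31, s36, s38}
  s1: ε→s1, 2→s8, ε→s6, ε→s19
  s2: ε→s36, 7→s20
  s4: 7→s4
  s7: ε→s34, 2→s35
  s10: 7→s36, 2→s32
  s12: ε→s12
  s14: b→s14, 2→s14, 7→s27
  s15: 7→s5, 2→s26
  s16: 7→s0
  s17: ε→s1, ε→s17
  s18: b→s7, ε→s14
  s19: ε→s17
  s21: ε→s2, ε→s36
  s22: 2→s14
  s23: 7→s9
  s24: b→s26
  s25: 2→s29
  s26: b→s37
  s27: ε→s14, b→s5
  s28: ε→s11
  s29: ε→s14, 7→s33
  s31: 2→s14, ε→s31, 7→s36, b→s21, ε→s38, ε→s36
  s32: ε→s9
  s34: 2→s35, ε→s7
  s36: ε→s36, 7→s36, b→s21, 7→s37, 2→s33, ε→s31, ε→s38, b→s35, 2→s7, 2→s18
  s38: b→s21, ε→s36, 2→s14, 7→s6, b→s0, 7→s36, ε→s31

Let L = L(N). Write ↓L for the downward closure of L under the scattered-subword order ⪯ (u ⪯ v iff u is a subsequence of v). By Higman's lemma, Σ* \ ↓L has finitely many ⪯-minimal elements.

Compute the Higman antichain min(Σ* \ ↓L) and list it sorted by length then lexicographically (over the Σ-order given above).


min(Σ*\↓L) = [2].

|Q|=39, |F|=3, |δ|=61 (25 ε).
min D↑ (2 st, q0=0, F={1}): 0:7→0,b→0,2→1 1:7→1,b→1,2→1.
'2': |S_i|=[17, 8] end={s14,s18,s27,s33,s34,s35,s5,s7} ∉↓L; 1/1 deletions ∈↓L.
1 obstructions.


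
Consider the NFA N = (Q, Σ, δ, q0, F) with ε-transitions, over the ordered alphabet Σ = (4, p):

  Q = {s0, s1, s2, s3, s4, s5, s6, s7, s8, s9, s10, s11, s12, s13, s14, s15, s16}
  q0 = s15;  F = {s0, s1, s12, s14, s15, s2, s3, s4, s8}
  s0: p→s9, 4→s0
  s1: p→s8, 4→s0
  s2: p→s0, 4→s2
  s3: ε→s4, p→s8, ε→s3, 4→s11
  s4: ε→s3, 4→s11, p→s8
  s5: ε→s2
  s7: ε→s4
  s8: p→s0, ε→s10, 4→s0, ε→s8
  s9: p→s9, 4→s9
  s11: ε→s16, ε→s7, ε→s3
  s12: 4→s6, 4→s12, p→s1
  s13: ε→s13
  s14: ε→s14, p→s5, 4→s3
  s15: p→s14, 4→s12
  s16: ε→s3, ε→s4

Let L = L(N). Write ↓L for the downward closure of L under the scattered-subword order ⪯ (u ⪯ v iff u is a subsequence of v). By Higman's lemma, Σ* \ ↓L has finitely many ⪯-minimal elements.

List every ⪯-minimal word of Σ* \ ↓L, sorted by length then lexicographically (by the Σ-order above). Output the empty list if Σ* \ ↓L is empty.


Antichain: [4p4p, pppp].

|Q|=17, |F|=9, |δ|=35 (14 ε).
min D↑ (9 st, q0=0, F={8}): 0:4→1,p→2 1:4→1,p→3 2:4→4,p→5 3:4→6,p→7 4:4→4,p→7 5:4→5,p→6 6:4→6,p→8 7:4→6,p→6 8:4→8,p→8 [Hopcroft].
'4p4p': |S_i|=[16, 13, 5, 2, 1] end={s9} rej; 4/4 single-dels accept.
'pppp': N↓-sim [16, 13, 6, 2, 1] end={s9} — reject; 4/4 del acc.
2 words, ⪯-incomp.


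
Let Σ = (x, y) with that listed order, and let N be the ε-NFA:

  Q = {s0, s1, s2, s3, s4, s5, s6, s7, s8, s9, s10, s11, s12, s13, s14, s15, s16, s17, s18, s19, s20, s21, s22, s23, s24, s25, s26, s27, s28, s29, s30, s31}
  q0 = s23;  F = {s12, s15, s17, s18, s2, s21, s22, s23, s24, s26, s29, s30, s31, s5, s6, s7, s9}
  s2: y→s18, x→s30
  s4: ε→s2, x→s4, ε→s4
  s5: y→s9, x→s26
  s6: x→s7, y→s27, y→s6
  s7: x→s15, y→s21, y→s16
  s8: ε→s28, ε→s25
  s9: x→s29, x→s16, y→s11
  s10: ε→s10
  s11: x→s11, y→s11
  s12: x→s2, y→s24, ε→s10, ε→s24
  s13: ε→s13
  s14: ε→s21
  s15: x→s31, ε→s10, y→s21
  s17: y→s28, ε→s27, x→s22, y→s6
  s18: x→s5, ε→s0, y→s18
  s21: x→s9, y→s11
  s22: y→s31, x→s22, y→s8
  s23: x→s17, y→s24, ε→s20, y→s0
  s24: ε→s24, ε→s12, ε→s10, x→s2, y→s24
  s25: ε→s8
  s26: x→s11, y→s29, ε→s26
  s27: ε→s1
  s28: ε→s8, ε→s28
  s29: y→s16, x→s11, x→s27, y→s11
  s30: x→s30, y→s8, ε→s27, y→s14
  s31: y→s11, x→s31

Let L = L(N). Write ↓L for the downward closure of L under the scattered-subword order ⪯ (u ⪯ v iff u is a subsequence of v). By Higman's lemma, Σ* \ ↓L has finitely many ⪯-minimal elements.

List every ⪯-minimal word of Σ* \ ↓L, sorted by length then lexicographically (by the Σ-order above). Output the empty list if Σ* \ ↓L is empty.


|Q|=32, |F|=17, |δ|=68 (22 ε).
min D↑ (17 st, q0=0, F={10}): 0:x→1,y→2 1:x→3,y→4 2:x→5,y→2 3:x→3,y→6 4:x→7,y→4 5:x→8,y→9 6:x→6,y→10 7:x→11,y→12 8:x→8,y→12 9:x→13,y→9 10:x→10,y→10 11:x→6,y→12 12:x→14,y→10 13:x→15,y→14 14:x→16,y→10 15:x→10,y→16 16:x→10,y→10 [Hopcroft].
'xxyy': run [28, 24, 19, 12, 2] end={s11,s16} ∉↓L; 4/4 single-dels accept.
'xyxxxy': run [28, 24, 20, 13, 11, 7, 2] end={s11,s16} ∉↓L; 6/6 single-dels accept.
'yxyxxx': run [28, 24, 21, 15, 8, 6, 3] end={s1,s11,s27} rej; 6/6 single-dels accept.
3 minimals (antichain).

A = [xxyy, xyxxxy, yxyxxx].


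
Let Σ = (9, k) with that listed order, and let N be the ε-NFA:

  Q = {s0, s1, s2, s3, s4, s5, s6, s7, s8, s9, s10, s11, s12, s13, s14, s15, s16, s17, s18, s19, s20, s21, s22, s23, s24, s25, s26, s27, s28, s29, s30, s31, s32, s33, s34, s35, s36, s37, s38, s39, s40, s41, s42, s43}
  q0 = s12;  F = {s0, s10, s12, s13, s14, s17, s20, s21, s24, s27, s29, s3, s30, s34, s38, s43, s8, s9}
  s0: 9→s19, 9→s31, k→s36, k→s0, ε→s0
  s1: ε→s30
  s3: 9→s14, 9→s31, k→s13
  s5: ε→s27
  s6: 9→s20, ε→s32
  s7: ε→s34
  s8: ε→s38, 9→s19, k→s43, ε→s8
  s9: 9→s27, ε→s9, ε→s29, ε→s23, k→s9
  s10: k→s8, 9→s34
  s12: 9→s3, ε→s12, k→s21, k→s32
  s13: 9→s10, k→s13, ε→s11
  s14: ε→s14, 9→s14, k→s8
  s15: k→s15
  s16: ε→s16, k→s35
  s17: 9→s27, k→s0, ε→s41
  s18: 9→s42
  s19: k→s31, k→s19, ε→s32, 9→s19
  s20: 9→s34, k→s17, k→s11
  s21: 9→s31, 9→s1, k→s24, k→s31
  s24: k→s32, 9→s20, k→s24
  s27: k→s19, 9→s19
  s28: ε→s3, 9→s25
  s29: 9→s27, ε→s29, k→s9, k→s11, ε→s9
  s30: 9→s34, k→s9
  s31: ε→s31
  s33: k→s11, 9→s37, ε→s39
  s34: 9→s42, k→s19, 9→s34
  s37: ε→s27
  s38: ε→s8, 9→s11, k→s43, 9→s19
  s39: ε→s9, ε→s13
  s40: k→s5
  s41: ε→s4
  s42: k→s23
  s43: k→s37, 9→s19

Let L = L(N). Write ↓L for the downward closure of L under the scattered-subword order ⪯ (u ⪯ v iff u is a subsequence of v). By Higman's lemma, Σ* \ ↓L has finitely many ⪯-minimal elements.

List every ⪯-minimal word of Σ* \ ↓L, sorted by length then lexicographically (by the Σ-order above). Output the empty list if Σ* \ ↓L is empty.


A = [99k9, k99k, k9k99, 99kkkk, kk9kk9].

|Q|=44, |F|=18, |δ|=85 (26 ε).
min D↑ (17 st, q0=0, F={12}): 0:9→1,k→2 1:9→3,k→4 2:9→5,k→6 3:9→3,k→7 4:9→8,k→4 5:9→9,k→10 6:9→11,k→6 7:9→12,k→13 8:9→9,k→7 9:9→9,k→12 10:9→14,k→10 11:9→9,k→15 12:9→12,k→12 13:9→12,k→14 14:9→12,k→12 15:9→14,k→16 16:9→12,k→16 (ε-aug+det+¬).
'99k9': N↓-sim [29, 26, 14, 10, 4] end={s11,s19,s31,s32} ∉↓L; 4/4 deletions ∈↓L.
'k99k': |S_i|=[29, 26, 23, 8, 4] end={s19,s23,s31,s32} ∉↓L; 4/4 single-dels accept.
'k9k99': |S_i|=[29, 26, 23, 17, 5, 3] end={s19,s31,s32} ∉↓L; 5/5 single-dels accept.
'99kkkk': |S_i|=[29, 26, 14, 10, 6, 5, 3] end={s19,s31,s32} ∉↓L; 6/6 del acc.
'kk9kk9': |S_i|=[29, 26, 23, 19, 15, 8, 3] end={s19,s31,s32} — reject; 6/6 del acc.
5 obstructions.


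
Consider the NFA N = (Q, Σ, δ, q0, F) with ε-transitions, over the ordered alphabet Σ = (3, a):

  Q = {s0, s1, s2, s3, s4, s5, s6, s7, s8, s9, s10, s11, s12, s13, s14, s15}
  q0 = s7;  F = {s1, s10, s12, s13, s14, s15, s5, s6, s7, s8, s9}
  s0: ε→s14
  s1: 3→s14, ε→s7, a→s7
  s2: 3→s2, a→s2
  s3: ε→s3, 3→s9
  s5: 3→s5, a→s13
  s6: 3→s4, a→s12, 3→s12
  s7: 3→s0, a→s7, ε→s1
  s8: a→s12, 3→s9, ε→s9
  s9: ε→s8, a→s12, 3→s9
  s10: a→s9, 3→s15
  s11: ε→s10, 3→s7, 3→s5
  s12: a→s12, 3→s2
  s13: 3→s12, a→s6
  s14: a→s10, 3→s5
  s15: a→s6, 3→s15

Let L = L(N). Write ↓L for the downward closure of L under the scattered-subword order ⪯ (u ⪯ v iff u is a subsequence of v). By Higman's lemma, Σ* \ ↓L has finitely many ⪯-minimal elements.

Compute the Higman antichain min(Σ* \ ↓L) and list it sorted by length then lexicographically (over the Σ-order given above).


|Q|=16, |F|=11, |δ|=35 (7 ε).
min D↑ (10 st, q0=0, F={9}): 0:3→1,a→0 1:3→2,a→3 2:3→2,a→4 3:3→5,a→6 4:3→7,a→8 5:3→5,a→8 6:3→6,a→7 7:3→9,a→7 8:3→7,a→7 9:3→9,a→9 [Hopcroft].
'33a33': |S_i|=[14, 12, 9, 5, 3, 1] end={s2} — reject; 5/5 deletions ∈↓L.
'3aaa3': N↓-sim [14, 12, 9, 6, 2, 1] end={s2} ∉↓L; 5/5 single-dels accept.
2 minimals (antichain).

Antichain: [33a33, 3aaa3].


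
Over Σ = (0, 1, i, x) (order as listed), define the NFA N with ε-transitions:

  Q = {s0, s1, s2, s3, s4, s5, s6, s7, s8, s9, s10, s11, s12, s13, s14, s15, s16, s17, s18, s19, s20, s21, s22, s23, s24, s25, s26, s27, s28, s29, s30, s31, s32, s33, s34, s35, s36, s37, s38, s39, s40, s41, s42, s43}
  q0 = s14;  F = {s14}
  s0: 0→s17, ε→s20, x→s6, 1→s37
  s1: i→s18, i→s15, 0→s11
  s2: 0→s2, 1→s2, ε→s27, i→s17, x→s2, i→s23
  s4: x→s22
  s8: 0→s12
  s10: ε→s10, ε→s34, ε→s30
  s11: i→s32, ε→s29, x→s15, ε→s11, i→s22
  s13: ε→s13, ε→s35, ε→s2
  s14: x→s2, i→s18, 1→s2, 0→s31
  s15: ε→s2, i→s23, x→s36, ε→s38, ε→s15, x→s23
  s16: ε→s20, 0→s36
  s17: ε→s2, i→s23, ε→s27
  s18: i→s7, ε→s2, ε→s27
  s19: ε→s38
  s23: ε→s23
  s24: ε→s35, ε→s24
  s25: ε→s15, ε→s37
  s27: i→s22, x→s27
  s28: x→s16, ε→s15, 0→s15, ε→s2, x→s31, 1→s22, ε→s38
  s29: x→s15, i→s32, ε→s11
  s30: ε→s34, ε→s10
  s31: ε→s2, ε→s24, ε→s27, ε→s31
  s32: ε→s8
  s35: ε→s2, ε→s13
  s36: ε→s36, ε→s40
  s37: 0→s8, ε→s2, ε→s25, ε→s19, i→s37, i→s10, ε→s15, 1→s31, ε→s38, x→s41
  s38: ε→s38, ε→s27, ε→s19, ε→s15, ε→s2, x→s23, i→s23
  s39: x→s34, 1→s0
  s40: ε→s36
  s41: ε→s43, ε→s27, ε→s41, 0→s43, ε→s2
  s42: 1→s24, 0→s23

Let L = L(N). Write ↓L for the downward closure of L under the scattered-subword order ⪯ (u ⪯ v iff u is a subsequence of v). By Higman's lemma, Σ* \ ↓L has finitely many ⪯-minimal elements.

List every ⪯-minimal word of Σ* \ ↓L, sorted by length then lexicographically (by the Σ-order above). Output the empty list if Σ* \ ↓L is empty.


A = [0, 1, i, x].

|Q|=44, |F|=1, |δ|=100 (54 ε).
min D↑ (2 st, q0=0, F={1}): 0:0→1,1→1,i→1,x→1 1:0→1,1→1,i→1,x→1.
'0': N↓-sim [12, 9] end={s13,s17,s2,s22,s23,s24,s27,s31,s35} rej; 1/1 del acc.
'1': run [12, 5] end={s17,s2,s22,s23,s27} rej; 1/1 del acc.
'i': run [12, 7] end={s17,s18,s2,s22,s23,s27,s7} rej; 1/1 del acc.
'x': |S_i|=[12, 5] end={s17,s2,s22,s23,s27} rej; 1/1 del acc.
4 obstructions.


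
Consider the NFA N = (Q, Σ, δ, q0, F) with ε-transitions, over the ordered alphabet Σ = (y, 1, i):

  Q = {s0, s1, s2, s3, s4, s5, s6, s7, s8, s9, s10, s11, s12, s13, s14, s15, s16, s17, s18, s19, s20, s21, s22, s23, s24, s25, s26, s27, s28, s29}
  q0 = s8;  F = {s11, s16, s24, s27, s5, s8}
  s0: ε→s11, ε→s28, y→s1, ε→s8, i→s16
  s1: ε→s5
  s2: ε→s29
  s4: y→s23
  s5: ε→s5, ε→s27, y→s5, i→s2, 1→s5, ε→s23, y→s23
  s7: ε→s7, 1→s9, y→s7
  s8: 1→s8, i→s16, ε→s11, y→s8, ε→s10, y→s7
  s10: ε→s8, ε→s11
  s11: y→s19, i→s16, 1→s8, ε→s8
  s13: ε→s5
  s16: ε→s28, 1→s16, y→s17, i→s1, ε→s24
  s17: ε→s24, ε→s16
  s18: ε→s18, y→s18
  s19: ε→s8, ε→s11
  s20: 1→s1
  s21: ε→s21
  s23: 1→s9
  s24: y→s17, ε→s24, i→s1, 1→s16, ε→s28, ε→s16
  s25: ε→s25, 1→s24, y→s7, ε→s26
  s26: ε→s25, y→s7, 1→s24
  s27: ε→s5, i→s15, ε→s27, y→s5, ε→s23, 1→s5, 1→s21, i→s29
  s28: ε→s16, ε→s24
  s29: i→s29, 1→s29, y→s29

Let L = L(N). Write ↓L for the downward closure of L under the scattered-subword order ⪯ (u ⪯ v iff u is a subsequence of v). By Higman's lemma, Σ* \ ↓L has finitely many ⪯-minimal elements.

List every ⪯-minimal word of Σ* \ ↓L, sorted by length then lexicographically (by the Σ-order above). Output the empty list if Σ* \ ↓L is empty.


A = [iii].

|Q|=30, |F|=6, |δ|=71 (34 ε).
min D↑ (4 st, q0=0, F={3}): 0:y→0,1→0,i→1 1:y→1,1→1,i→2 2:y→2,1→2,i→3 3:y→3,1→3,i→3 [Hopcroft].
'iii': N↓-sim [18, 13, 9, 3] end={s15,s2,s29} rej; 3/3 single-dels accept.
1 obstructions.


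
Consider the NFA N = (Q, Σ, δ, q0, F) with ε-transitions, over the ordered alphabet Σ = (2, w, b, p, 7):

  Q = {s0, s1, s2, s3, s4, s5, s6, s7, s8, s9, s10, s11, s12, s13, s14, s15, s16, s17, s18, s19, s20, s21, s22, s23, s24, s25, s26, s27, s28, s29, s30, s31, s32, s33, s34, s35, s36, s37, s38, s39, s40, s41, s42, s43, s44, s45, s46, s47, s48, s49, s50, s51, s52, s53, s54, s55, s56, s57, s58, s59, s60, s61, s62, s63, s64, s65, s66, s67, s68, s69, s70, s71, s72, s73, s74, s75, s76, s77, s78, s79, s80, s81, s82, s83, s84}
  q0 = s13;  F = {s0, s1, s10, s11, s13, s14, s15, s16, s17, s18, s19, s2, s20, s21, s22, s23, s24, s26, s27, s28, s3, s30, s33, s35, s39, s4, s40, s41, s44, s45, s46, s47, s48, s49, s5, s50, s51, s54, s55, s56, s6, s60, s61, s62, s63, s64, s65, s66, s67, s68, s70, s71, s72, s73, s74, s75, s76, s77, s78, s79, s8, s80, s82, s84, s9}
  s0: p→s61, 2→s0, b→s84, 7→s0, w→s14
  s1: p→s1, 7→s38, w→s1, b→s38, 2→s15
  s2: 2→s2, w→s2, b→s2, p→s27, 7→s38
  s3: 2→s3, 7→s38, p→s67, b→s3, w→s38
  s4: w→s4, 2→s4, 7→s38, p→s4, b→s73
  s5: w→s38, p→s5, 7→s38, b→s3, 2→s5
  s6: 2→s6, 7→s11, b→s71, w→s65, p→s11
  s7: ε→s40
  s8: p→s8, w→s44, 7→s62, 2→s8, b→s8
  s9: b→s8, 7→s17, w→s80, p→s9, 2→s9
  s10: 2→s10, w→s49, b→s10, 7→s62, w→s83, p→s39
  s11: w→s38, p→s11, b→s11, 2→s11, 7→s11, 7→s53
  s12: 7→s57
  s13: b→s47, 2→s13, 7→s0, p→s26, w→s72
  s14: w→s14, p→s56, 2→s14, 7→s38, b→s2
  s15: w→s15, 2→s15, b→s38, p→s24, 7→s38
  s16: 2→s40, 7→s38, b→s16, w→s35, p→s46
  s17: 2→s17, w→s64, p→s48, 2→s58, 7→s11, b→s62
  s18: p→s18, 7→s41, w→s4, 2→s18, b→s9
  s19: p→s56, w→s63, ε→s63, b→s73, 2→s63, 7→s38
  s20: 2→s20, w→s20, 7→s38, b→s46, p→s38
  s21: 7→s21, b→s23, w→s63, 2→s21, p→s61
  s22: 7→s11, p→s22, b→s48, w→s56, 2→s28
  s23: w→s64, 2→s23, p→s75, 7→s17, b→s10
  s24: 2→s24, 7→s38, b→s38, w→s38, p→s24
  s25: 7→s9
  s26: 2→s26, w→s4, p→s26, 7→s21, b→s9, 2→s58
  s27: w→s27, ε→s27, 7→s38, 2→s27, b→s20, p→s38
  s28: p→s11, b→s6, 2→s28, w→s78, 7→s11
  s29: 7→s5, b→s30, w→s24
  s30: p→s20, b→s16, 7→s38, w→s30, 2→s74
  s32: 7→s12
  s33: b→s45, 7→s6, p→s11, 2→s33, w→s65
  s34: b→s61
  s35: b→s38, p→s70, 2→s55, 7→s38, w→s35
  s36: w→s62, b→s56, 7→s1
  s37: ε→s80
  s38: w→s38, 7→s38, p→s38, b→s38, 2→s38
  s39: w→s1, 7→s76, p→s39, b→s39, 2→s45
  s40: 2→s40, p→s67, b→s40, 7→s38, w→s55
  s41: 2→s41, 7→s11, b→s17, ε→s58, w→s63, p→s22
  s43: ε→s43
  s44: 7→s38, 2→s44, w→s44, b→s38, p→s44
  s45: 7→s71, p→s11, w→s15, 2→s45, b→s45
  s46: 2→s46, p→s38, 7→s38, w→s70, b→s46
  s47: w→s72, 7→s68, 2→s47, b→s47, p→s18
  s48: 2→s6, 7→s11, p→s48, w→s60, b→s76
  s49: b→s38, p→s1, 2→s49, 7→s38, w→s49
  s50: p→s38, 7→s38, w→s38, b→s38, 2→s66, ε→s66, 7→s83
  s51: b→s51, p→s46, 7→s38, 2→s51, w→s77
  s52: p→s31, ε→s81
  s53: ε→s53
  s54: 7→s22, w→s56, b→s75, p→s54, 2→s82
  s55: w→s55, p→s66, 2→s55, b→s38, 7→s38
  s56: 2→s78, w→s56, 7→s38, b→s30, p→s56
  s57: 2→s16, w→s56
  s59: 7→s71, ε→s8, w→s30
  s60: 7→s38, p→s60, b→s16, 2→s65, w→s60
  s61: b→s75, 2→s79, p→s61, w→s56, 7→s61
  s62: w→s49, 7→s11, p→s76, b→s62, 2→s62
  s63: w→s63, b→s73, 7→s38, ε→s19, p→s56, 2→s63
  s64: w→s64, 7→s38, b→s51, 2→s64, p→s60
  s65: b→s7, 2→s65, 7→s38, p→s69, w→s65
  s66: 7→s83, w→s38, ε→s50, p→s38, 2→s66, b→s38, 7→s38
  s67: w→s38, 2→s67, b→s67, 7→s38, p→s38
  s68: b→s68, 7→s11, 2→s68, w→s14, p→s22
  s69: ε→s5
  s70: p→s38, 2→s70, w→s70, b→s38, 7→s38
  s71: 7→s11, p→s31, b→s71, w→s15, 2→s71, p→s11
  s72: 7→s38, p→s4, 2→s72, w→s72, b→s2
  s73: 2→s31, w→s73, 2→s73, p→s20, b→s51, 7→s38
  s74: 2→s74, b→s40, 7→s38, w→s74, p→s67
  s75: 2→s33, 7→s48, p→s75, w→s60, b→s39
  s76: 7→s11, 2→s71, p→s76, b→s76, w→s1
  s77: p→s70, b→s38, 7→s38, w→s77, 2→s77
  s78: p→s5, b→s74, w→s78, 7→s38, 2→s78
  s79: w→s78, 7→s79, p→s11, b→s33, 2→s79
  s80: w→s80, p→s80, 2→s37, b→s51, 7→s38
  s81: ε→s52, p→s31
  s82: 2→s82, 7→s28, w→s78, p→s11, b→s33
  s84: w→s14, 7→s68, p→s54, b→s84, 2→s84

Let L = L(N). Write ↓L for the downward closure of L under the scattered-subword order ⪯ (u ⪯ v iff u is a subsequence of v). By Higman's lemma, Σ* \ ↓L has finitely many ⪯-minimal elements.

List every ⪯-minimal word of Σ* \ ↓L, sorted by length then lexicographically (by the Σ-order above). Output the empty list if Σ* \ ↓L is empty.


min(Σ*\↓L) = [w7, wbpp, b77w, pbbwb, 7p2pw].

|Q|=85, |F|=65, |δ|=368 (14 ε).
min D↑ (64 st, q0=0, F={7}): 0:2→0,w→1,b→2,p→3,7→4 1:2→1,w→1,b→5,p→6,7→7 2:2→2,w→1,b→2,p→8,7→9 3:2→3,w→6,b→10,p→3,7→11 4:2→4,w→12,b→13,p→14,7→4 5:2→5,w→5,b→5,p→15,7→7 6:2→6,w→6,b→16,p→6,7→7 7:2→7,w→7,b→7,p→7,7→7 8:2→8,w→6,b→10,p→8,7→17 9:2→9,w→12,b→9,p→18,7→19 10:2→10,w→20,b→21,p→10,7→22 11:2→11,w→23,b→24,p→14,7→11 12:2→12,w→12,b→5,p→25,7→7 13:2→13,w→12,b→13,p→26,7→9 14:2→27,w→25,b→28,p→14,7→14 15:2→15,w→15,b→29,p→7,7→7 16:2→16,w→16,b→30,p→29,7→7 17:2→17,w→23,b→22,p→18,7→19 18:2→31,w→25,b→32,p→18,7→19 19:2→19,w→7,b→19,p→19,7→19 20:2→20,w→20,b→30,p→20,7→7 21:2→21,w→33,b→21,p→21,7→34 22:2→22,w→35,b→34,p→32,7→19 23:2→23,w→23,b→16,p→25,7→7 24:2→24,w→35,b→36,p→28,7→22 25:2→37,w→25,b→38,p→25,7→7 26:2→39,w→25,b→28,p→26,7→18 27:2→27,w→37,b→40,p→19,7→27 28:2→40,w→41,b→42,p→28,7→32 29:2→29,w→29,b→43,p→7,7→7 30:2→30,w→44,b→30,p→43,7→7 31:2→31,w→37,b→45,p→19,7→19 32:2→45,w→41,b→46,p→32,7→19 33:2→33,w→33,b→7,p→33,7→7 34:2→34,w→47,b→34,p→46,7→19 35:2→35,w→35,b→30,p→41,7→7 36:2→36,w→47,b→36,p→42,7→34 37:2→37,w→37,b→48,p→49,7→7 38:2→48,w→38,b→50,p→29,7→7 39:2→39,w→37,b→40,p→19,7→31 40:2→40,w→51,b→52,p→19,7→45 41:2→51,w→41,b→50,p→41,7→7 42:2→52,w→53,b→42,p→42,7→46 43:2→43,w→54,b→43,p→7,7→7 44:2→44,w→44,b→7,p→54,7→7 45:2→45,w→51,b→55,p→19,7→19 46:2→55,w→53,b→46,p→46,7→19 47:2→47,w→47,b→7,p→53,7→7 48:2→48,w→48,b→56,p→57,7→7 49:2→49,w→7,b→58,p→49,7→7 50:2→56,w→59,b→50,p→43,7→7 51:2→51,w→51,b→56,p→49,7→7 52:2→52,w→60,b→52,p→19,7→55 53:2→60,w→53,b→7,p→53,7→7 54:2→54,w→54,b→7,p→7,7→7 55:2→55,w→60,b→55,p→19,7→19 56:2→56,w→61,b→56,p→57,7→7 57:2→57,w→7,b→57,p→7,7→7 58:2→58,w→7,b→58,p→57,7→7 59:2→61,w→59,b→7,p→54,7→7 60:2→60,w→60,b→7,p→62,7→7 61:2→61,w→61,b→7,p→63,7→7 62:2→62,w→7,b→7,p→62,7→7 63:2→63,w→7,b→7,p→7,7→7 (ε-aug+det+¬).
'w7': N↓-sim [73, 41, 2] end={s38,s83} — reject; 2/2 single-dels accept.
'wbpp': N↓-sim [73, 41, 22, 9, 1] end={s38} — reject; 4/4 single-dels accept.
'b77w': N↓-sim [73, 67, 49, 4, 1] end={s38} rej; 4/4 deletions ∈↓L.
'pbbwb': run [73, 65, 49, 30, 13, 1] end={s38} — reject; 5/5 del acc.
'7p2pw': N↓-sim [73, 62, 43, 30, 12, 1] end={s38} rej; 5/5 del acc.
5 minimals (antichain).


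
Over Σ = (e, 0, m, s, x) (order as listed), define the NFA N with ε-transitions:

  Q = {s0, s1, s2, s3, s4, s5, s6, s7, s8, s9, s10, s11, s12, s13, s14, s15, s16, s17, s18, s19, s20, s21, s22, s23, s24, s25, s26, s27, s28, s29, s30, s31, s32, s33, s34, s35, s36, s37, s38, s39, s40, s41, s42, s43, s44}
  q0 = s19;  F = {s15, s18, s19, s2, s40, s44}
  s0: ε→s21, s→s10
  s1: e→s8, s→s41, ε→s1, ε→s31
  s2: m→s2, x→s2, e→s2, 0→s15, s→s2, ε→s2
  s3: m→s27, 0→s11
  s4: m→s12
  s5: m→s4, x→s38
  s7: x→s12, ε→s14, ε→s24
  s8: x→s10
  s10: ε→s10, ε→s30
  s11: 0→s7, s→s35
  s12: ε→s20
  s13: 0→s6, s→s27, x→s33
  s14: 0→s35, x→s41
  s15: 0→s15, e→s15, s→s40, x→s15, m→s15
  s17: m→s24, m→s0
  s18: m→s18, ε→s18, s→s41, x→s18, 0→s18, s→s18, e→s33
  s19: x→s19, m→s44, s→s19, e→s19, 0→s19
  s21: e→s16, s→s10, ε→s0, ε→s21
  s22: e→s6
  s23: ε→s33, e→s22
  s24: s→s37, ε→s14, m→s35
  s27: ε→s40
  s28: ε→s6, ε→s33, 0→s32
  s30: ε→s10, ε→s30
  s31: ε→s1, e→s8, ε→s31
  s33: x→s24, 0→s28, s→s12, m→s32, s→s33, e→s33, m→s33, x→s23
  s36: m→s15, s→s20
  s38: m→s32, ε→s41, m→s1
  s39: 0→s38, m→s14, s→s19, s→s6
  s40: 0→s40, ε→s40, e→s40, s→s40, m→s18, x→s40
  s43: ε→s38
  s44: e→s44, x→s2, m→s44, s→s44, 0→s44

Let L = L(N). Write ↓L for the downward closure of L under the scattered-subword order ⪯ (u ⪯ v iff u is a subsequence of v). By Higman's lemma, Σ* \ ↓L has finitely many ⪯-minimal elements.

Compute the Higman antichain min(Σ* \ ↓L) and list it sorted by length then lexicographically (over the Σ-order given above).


min(Σ*\↓L) = [mx0sme].

|Q|=45, |F|=6, |δ|=98 (24 ε).
min D↑ (7 st, q0=0, F={6}): 0:e→0,0→0,m→1,s→0,x→0 1:e→1,0→1,m→1,s→1,x→2 2:e→2,0→3,m→2,s→2,x→2 3:e→3,0→3,m→3,s→4,x→3 4:e→4,0→4,m→5,s→4,x→4 5:e→6,0→5,m→5,s→5,x→5 6:e→6,0→6,m→6,s→6,x→6 [Hopcroft].
'mx0sme': |S_i|=[19, 18, 17, 16, 15, 14, 13] end={s12,s14,s20,s22,s23,s24,s28,s32,s33,s35,s37,s41,…} — reject; 6/6 del acc.
1 minimals (antichain).


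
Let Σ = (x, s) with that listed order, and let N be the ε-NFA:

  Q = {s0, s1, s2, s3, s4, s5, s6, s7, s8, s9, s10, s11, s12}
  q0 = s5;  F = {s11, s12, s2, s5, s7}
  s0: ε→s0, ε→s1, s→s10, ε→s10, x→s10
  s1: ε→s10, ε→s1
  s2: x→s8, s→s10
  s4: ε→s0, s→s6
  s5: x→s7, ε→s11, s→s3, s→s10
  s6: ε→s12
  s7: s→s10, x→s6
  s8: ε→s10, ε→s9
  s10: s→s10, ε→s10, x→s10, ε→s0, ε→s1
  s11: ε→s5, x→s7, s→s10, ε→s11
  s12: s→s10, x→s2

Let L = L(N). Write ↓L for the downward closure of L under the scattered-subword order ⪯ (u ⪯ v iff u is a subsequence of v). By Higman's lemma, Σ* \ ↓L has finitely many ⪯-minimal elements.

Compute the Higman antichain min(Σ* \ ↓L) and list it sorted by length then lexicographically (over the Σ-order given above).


|Q|=13, |F|=5, |δ|=31 (15 ε).
min D↑ (5 st, q0=0, F={2}): 0:x→1,s→2 1:x→3,s→2 2:x→2,s→2 3:x→4,s→2 4:x→2,s→2.
's': run [12, 4] end={s0,s1,s10,s3} ∉↓L; 1/1 deletions ∈↓L.
'xxxx': run [12, 9, 8, 6, 5] end={s0,s1,s10,s8,s9} rej; 4/4 single-dels accept.
2 obstructions.

Antichain: [s, xxxx].


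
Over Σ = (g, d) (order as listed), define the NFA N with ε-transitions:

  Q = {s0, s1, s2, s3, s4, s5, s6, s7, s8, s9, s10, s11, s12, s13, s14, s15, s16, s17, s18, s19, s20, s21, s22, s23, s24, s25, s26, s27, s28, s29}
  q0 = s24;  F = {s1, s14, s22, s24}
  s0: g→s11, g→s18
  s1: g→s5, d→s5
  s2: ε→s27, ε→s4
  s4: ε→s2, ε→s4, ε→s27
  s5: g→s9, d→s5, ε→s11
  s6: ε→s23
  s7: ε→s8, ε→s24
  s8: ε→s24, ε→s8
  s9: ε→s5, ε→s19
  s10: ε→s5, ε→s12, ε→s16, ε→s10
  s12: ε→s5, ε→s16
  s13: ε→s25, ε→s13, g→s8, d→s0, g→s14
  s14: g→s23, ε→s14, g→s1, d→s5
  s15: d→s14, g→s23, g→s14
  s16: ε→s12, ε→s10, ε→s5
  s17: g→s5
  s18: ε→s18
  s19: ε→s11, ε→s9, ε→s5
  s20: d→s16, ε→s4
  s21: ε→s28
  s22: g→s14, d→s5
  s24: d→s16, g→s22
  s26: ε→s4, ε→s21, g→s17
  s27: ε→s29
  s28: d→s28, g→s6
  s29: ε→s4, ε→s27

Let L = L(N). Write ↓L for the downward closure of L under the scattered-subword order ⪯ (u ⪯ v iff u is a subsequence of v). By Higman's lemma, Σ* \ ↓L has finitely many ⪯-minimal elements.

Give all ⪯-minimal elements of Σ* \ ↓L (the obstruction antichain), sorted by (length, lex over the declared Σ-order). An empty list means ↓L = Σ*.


Antichain: [d, gggg].

|Q|=30, |F|=4, |δ|=60 (36 ε).
min D↑ (5 st, q0=0, F={2}): 0:g→1,d→2 1:g→3,d→2 2:g→2,d→2 3:g→4,d→2 4:g→2,d→2.
'd': |S_i|=[12, 7] end={s10,s11,s12,s16,s19,s5,s9} ∉↓L; 1/1 del acc.
'gggg': N↓-sim [12, 8, 7, 6, 4] end={s11,s19,s5,s9} rej; 4/4 single-dels accept.
2 words, ⪯-incomp.


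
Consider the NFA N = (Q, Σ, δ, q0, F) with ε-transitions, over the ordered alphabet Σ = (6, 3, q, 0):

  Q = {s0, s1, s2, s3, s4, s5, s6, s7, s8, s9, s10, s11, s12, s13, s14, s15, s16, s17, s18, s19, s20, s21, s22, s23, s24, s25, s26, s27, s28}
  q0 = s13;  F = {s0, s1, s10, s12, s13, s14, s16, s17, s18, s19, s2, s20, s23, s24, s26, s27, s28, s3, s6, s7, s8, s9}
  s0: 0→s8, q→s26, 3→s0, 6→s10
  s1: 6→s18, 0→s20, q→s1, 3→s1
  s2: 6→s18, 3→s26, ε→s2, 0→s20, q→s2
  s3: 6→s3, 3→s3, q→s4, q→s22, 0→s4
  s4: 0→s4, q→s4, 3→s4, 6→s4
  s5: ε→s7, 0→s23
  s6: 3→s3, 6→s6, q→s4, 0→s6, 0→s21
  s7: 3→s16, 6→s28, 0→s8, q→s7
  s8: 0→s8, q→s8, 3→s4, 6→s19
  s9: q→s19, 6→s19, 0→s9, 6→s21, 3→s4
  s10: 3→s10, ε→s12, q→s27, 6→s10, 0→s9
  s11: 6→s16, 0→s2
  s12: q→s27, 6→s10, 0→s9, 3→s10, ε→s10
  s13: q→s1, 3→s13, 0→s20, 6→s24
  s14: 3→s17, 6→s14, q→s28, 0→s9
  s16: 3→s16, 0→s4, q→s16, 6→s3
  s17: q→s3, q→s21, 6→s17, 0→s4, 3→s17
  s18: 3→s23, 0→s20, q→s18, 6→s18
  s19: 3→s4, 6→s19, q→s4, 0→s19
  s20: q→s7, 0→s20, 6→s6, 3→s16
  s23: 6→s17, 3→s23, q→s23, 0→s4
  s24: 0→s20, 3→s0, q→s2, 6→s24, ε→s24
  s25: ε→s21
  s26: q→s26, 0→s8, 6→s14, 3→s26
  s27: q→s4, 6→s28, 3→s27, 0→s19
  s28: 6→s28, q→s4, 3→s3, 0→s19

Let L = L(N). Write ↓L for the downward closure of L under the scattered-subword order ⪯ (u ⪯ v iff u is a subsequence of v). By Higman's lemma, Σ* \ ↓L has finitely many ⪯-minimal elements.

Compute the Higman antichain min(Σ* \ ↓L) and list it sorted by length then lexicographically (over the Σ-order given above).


Antichain: [06q, 030, 6303, q630, 0q03, 636qq].

|Q|=29, |F|=22, |δ|=105 (6 ε).
min D↑ (22 st, q0=0, F={15}): 0:6→1,3→0,q→2,0→3 1:6→1,3→4,q→5,0→3 2:6→6,3→2,q→2,0→3 3:6→7,3→8,q→9,0→3 4:6→10,3→4,q→11,0→12 5:6→6,3→11,q→5,0→3 6:6→6,3→13,q→6,0→3 7:6→7,3→14,q→15,0→7 8:6→14,3→8,q→8,0→15 9:6→16,3→8,q→9,0→12 10:6→10,3→10,q→17,0→18 11:6→19,3→11,q→11,0→12 12:6→20,3→15,q→12,0→12 13:6→21,3→13,q→13,0→15 14:6→14,3→14,q→15,0→15 15:6→15,3→15,q→15,0→15 16:6→16,3→14,q→15,0→20 17:6→16,3→17,q→15,0→20 18:6→20,3→15,q→20,0→18 19:6→19,3→21,q→16,0→18 20:6→20,3→15,q→15,0→20 21:6→21,3→21,q→14,0→15.
'06q': run [25, 12, 7, 2] end={s22,s4} ∉↓L; 3/3 single-dels accept.
'030': |S_i|=[25, 12, 4, 1] end={s4} rej; 3/3 deletions ∈↓L.
'6303': run [25, 23, 17, 5, 1] end={s4} — reject; 4/4 deletions ∈↓L.
'q630': N↓-sim [25, 20, 16, 7, 1] end={s4} ∉↓L; 4/4 del acc.
'0q03': N↓-sim [25, 12, 8, 3, 1] end={s4} ∉↓L; 4/4 del acc.
'636qq': |S_i|=[25, 23, 17, 12, 7, 2] end={s22,s4} ∉↓L; 5/5 deletions ∈↓L.
6 minimals (antichain).


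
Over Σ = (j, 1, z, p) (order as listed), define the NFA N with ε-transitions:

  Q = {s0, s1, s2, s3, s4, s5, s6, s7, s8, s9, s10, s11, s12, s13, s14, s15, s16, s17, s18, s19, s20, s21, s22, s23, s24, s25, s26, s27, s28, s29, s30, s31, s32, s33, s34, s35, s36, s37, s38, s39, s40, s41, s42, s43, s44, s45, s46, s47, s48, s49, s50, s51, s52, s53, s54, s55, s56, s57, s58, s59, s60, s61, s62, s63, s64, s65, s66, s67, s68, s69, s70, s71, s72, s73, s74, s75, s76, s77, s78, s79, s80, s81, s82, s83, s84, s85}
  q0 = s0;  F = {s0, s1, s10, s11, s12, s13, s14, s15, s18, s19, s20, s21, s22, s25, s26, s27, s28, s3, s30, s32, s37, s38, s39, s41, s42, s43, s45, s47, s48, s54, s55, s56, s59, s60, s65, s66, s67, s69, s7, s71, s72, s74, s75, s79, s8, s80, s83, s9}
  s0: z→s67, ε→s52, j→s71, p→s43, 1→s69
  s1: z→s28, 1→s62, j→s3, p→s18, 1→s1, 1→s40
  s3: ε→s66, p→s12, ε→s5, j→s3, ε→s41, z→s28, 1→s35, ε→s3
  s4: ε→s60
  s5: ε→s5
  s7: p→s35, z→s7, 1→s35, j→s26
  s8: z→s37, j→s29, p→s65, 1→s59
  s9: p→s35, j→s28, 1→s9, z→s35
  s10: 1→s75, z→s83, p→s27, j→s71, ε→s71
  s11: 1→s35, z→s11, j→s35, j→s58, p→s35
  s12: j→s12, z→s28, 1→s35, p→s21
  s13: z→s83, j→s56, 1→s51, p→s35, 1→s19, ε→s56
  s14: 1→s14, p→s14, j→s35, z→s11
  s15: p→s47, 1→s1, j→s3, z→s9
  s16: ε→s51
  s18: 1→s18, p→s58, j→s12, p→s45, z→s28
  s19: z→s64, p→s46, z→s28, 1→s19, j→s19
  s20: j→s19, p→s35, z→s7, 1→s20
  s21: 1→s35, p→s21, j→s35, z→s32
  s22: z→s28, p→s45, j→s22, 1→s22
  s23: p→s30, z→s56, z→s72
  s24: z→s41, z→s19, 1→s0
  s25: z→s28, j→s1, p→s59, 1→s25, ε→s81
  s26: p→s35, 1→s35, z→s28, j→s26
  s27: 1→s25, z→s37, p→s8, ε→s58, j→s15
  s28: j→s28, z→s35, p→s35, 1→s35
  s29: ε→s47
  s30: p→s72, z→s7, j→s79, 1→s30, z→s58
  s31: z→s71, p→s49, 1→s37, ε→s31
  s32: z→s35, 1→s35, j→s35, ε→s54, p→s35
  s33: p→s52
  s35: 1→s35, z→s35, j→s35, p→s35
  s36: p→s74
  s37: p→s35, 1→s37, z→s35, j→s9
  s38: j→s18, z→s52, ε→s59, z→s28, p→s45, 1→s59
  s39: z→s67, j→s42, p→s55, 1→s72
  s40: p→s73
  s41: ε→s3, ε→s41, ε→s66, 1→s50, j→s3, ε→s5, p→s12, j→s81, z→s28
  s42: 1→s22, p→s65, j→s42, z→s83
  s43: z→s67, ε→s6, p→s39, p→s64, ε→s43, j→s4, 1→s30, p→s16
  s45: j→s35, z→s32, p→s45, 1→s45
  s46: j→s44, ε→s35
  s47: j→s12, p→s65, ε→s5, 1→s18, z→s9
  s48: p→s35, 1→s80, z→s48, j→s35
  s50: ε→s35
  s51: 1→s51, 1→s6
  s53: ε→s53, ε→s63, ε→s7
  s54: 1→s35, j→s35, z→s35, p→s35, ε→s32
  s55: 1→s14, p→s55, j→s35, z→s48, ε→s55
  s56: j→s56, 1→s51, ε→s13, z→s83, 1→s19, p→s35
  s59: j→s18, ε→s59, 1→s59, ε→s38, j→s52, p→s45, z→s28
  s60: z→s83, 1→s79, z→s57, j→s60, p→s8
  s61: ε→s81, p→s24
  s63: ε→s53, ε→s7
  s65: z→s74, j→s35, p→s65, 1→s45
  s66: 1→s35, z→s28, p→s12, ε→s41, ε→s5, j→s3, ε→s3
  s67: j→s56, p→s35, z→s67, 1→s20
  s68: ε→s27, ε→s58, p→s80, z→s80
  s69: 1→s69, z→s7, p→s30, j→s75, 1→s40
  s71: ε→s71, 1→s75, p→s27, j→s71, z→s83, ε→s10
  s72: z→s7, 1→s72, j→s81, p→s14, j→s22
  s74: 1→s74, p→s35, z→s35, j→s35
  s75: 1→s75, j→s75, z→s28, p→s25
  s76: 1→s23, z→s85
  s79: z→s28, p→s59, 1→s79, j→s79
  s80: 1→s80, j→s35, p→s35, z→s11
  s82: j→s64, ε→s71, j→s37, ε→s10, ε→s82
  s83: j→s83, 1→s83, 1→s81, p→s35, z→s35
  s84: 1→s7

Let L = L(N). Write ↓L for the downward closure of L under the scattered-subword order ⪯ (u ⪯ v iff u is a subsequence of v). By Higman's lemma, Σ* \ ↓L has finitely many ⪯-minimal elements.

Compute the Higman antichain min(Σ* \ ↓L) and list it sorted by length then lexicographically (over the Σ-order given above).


Antichain: [zp, jzz, 1z1, pppj, jpjj1].

|Q|=86, |F|=48, |δ|=282 (46 ε).
min D↑ (43 st, q0=0, F={12}): 0:j→1,1→2,z→3,p→4 1:j→1,1→5,z→6,p→7 2:j→5,1→2,z→8,p→9 3:j→10,1→11,z→3,p→12 4:j→13,1→9,z→3,p→14 5:j→5,1→5,z→15,p→16 6:j→6,1→6,z→12,p→12 7:j→17,1→16,z→18,p→19 8:j→20,1→12,z→8,p→12 9:j→21,1→9,z→8,p→22 10:j→10,1→23,z→6,p→12 11:j→23,1→11,z→8,p→12 12:j→12,1→12,z→12,p→12 13:j→13,1→21,z→6,p→19 14:j→24,1→22,z→3,p→25 15:j→15,1→12,z→12,p→12 16:j→26,1→16,z→15,p→27 17:j→28,1→26,z→29,p→30 18:j→29,1→18,z→12,p→12 19:j→30,1→27,z→18,p→31 20:j→20,1→12,z→15,p→12 21:j→21,1→21,z→15,p→27 22:j→32,1→22,z→8,p→33 23:j→23,1→23,z→15,p→12 24:j→24,1→32,z→6,p→31 25:j→12,1→33,z→34,p→25 26:j→28,1→26,z→15,p→35 27:j→35,1→27,z→15,p→36 28:j→28,1→12,z→15,p→37 29:j→15,1→29,z→12,p→12 30:j→37,1→35,z→29,p→31 31:j→12,1→36,z→38,p→31 32:j→32,1→32,z→15,p→36 33:j→12,1→33,z→39,p→33 34:j→12,1→40,z→34,p→12 35:j→37,1→35,z→15,p→36 36:j→12,1→36,z→41,p→36 37:j→37,1→12,z→15,p→42 38:j→12,1→38,z→12,p→12 39:j→12,1→12,z→39,p→12 40:j→12,1→40,z→39,p→12 41:j→12,1→12,z→12,p→12 42:j→12,1→12,z→41,p→42 (ε-aug+det+¬).
'zp': run [66, 27, 3] end={s35,s44,s46} ∉↓L; 2/2 single-dels accept.
'jzz': run [66, 51, 12, 1] end={s35} ∉↓L; 3/3 single-dels accept.
'1z1': |S_i|=[66, 45, 10, 1] end={s35} rej; 3/3 deletions ∈↓L.
'pppj': |S_i|=[66, 61, 45, 15, 3] end={s35,s44,s58} ∉↓L; 4/4 single-dels accept.
'jpjj1': run [66, 51, 34, 27, 12, 2] end={s35,s50} ∉↓L; 5/5 deletions ∈↓L.
5 minimals (antichain).


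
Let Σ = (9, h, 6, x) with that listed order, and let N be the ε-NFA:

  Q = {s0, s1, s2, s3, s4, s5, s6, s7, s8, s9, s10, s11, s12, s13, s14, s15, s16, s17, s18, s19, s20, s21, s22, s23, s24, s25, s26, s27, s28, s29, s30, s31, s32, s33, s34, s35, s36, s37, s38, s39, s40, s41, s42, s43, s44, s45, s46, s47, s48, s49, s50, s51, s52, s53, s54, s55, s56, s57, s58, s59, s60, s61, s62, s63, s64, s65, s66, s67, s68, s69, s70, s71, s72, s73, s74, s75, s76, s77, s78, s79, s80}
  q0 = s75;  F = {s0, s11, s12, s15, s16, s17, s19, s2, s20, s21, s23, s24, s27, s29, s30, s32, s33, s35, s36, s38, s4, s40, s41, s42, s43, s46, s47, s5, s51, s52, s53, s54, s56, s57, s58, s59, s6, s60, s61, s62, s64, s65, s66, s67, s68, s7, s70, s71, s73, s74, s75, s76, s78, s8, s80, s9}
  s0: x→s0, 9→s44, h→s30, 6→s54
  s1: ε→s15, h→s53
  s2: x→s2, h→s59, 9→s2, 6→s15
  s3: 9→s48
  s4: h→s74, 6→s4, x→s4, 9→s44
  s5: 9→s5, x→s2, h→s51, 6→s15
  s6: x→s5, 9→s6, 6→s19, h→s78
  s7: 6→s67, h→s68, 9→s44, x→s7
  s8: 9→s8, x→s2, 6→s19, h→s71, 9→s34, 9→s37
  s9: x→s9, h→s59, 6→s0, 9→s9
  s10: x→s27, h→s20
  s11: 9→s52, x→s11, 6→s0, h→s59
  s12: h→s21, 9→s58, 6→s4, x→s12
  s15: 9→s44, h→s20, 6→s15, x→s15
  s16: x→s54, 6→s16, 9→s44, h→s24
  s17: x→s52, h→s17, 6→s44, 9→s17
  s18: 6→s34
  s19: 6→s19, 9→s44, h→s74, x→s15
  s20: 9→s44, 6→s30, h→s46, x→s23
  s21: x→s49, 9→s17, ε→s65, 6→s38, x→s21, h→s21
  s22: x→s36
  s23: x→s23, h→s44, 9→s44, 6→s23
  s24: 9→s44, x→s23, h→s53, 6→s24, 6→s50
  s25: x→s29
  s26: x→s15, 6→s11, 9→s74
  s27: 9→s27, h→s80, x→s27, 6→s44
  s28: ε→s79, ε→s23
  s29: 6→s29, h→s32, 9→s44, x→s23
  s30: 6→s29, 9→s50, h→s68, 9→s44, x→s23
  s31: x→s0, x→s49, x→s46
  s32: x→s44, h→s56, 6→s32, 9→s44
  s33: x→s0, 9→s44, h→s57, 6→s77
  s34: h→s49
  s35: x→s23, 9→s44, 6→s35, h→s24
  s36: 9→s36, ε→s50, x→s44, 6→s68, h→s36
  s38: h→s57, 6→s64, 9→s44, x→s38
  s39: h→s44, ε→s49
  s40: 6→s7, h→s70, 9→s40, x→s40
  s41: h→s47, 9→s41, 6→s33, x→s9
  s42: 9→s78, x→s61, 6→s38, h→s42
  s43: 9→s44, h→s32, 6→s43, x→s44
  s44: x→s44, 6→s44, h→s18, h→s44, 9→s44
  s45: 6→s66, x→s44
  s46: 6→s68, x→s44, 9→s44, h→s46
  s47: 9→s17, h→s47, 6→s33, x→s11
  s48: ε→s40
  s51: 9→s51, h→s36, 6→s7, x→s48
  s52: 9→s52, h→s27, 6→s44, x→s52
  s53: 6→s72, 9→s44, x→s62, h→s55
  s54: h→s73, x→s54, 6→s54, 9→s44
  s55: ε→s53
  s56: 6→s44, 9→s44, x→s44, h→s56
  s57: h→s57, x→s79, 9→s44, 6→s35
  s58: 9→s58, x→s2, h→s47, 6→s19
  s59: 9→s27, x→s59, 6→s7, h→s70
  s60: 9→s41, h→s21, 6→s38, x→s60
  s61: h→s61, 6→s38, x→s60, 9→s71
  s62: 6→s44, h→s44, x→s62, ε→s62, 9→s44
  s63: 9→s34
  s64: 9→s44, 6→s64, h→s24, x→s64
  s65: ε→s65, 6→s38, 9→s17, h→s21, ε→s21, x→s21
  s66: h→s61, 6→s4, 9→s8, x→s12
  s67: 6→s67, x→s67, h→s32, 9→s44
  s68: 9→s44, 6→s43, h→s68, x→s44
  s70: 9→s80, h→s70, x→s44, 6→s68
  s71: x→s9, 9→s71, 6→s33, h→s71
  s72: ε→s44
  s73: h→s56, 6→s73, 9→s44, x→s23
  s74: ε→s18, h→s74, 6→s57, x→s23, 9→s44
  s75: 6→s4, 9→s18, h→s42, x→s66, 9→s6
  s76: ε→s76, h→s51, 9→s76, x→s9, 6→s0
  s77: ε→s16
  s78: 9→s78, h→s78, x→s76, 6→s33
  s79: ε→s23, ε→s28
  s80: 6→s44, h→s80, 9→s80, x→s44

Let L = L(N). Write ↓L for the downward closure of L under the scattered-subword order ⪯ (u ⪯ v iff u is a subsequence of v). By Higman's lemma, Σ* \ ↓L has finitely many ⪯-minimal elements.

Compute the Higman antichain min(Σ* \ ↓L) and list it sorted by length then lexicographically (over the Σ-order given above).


|Q|=81, |F|=56, |δ|=270 (17 ε).
min D↑ (56 st, q0=0, F={10}): 0:9→1,h→2,6→3,x→4 1:9→1,h→5,6→6,x→7 2:9→5,h→2,6→8,x→9 3:9→10,h→11,6→3,x→3 4:9→12,h→9,6→3,x→13 5:9→5,h→5,6→14,x→15 6:9→10,h→11,6→6,x→16 7:9→7,h→17,6→16,x→18 8:9→10,h→19,6→20,x→8 9:9→21,h→9,6→8,x→22 10:9→10,h→10,6→10,x→10 11:9→10,h→11,6→19,x→23 12:9→12,h→21,6→6,x→18 13:9→24,h→25,6→3,x→13 14:9→10,h→19,6→26,x→27 15:9→15,h→17,6→27,x→28 16:9→10,h→29,6→16,x→16 17:9→17,h→30,6→31,x→32 18:9→18,h→33,6→16,x→18 19:9→10,h→19,6→34,x→23 20:9→10,h→35,6→20,x→20 21:9→21,h→21,6→14,x→28 22:9→36,h→25,6→8,x→22 23:9→10,h→10,6→23,x→23 24:9→24,h→37,6→6,x→18 25:9→38,h→25,6→8,x→25 26:9→10,h→35,6→26,x→39 27:9→10,h→40,6→39,x→27 28:9→28,h→33,6→27,x→28 29:9→10,h→41,6→40,x→23 30:9→30,h→30,6→42,x→10 31:9→10,h→42,6→43,x→31 32:9→32,h→44,6→31,x→32 33:9→45,h→44,6→31,x→33 34:9→10,h→35,6→34,x→23 35:9→10,h→46,6→35,x→23 36:9→36,h→37,6→14,x→28 37:9→38,h→37,6→14,x→47 38:9→38,h→38,6→10,x→48 39:9→10,h→49,6→39,x→39 40:9→10,h→42,6→50,x→23 41:9→10,h→41,6→42,x→10 42:9→10,h→42,6→51,x→10 43:9→10,h→52,6→43,x→43 44:9→53,h→44,6→42,x→10 45:9→45,h→53,6→10,x→45 46:9→10,h→46,6→10,x→54 47:9→48,h→33,6→27,x→47 48:9→48,h→45,6→10,x→48 49:9→10,h→55,6→49,x→23 50:9→10,h→52,6→50,x→23 51:9→10,h→52,6→51,x→10 52:9→10,h→55,6→52,x→10 53:9→53,h→53,6→10,x→10 54:9→10,h→10,6→10,x→54 55:9→10,h→55,6→10,x→10 [Hopcroft].
'69': |S_i|=[68, 37, 5] end={s18,s34,s44,s49,s50} — reject; 2/2 deletions ∈↓L.
'6hxh': N↓-sim [68, 37, 25, 8, 4] end={s18,s34,s44,s49} ∉↓L; 4/4 single-dels accept.
'9xhhx': |S_i|=[68, 57, 37, 25, 13, 4] end={s18,s34,s44,s49} — reject; 5/5 del acc.
'xxh96': N↓-sim [68, 64, 55, 44, 9, 4] end={s18,s34,s44,s49} — reject; 5/5 del acc.
'h66hh6': N↓-sim [68, 56, 31, 22, 14, 9, 5] end={s18,s34,s44,s49,s72} rej; 6/6 single-dels accept.
5 words, ⪯-incomp.

min(Σ*\↓L) = [69, 6hxh, 9xhhx, xxh96, h66hh6].
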